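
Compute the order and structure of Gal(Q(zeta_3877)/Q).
|Gal(Q(zeta_3877)/Q)| = phi(3877) = 3876; group ≅ (Z/3877Z)^* ≅ Z/3876Z

The n-th cyclotomic polynomial Φ_3877(x) is the minimal polynomial of zeta_3877 over Q and has degree phi(3877) = 3876. So Q(zeta_3877) is a degree-3876 Galois extension with Galois group (Z/3877Z)^*. (Z/3877Z)^* is cyclic since 3877 is an odd prime power (or 4). Hence Gal(Q(zeta_3877)/Q) ≅ Z/3876Z.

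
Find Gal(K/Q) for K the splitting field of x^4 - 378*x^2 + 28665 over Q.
Gal(K/Q) = V_4 (Klein four-group, Z/2Z × Z/2Z)

f factors as (x^2 - 105)(x^2 - 273), so the splitting field is K = Q(sqrt(105), sqrt(273)). The elements 105, 273, 28665 are all non-squares in Q, so sqrt(105) and sqrt(273) generate independent quadratic extensions. Thus [K:Q] = 4 and Gal(K/Q) is generated by the two order-2 automorphisms sqrt(105) ↦ -sqrt(105) and sqrt(273) ↦ -sqrt(273), giving V_4.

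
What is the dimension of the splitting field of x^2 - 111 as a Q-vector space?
[K:Q] = 2

The polynomial x^2 - 111 is irreducible over Q since 111 is not a perfect square. Its splitting field is Q(sqrt(111)), which has degree 2 over Q.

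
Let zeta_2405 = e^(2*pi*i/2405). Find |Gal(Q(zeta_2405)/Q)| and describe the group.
|Gal(Q(zeta_2405)/Q)| = phi(2405) = 1728; group ≅ (Z/2405Z)^* ≅ Z/4Z × Z/12Z × Z/36Z

The n-th cyclotomic polynomial Φ_2405(x) is the minimal polynomial of zeta_2405 over Q and has degree phi(2405) = 1728. So Q(zeta_2405) is a degree-1728 Galois extension with Galois group (Z/2405Z)^*. By CRT, (Z/2405Z)^* ≅ (Z/5Z)^* × (Z/13Z)^* × (Z/37Z)^*. Each prime-power unit group is (Z/5Z)^* ≅ Z/4Z; (Z/13Z)^* ≅ Z/12Z; (Z/37Z)^* ≅ Z/36Z. Hence Gal(Q(zeta_2405)/Q) ≅ Z/4Z × Z/12Z × Z/36Z.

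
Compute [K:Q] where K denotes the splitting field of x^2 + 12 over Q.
[K:Q] = 2

The discriminant of x^2 + (0)*x + (12) is b^2 - 4c = 0 - (48) = -48. Since -48 is not a perfect square in Q, the polynomial is irreducible over Q. Its two roots generate a degree-2 extension, so [K:Q] = 2.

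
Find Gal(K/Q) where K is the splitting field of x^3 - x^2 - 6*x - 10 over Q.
Gal(K/Q) = S_3 (symmetric group of order 6)

Compute the discriminant of x^3 + (-1)*x^2 + (-6)*x + (-10): Δ = -2920. Since Δ is not a rational square, the Galois group is not contained in A_3; it must be the full S_3 (irreducibility of the cubic rules out anything smaller).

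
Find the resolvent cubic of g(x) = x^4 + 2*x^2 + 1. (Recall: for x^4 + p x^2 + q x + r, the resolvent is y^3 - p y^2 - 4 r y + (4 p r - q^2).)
h(y) = y^3 - 2*y^2 - 4*y + 8

Identify coefficients: p = 2, q = 0, r = 1.
Plug into h(y) = y^3 - p y^2 - 4 r y + (4 p r - q^2):
  h(y) = y^3 - (2) y^2 - 4*(1) y + (4*(2)*(1) - (0)^2)
       = y^3 + (-2) y^2 + (-4) y + (8).
Simplifying: h(y) = y^3 - 2*y^2 - 4*y + 8.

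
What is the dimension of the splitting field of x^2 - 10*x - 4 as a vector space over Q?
[K:Q] = 2

The discriminant of x^2 + (-10)*x + (-4) is b^2 - 4c = 100 - (-16) = 116. Since 116 is not a perfect square in Q, the polynomial is irreducible over Q. Its two roots generate a degree-2 extension, so [K:Q] = 2.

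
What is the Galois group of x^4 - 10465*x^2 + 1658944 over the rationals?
Gal(K/Q) = Z/2Z (cyclic of order 2)

f factors as (x^2 - 161)(x^2 - 10304), so the splitting field is K = Q(sqrt(161), sqrt(10304)). The squarefree part of 161 is 161 and the squarefree part of 10304 is also 161, so sqrt(161) and sqrt(10304) are both rational multiples of sqrt(161). Hence Q(sqrt(161)) = Q(sqrt(10304)) = Q(sqrt(161)), and the splitting field collapses to a single degree-2 extension with Galois group Z/2Z.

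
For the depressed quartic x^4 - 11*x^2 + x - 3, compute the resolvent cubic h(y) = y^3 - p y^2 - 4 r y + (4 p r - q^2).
h(y) = y^3 + 11*y^2 + 12*y + 131

Identify coefficients: p = -11, q = 1, r = -3.
Plug into h(y) = y^3 - p y^2 - 4 r y + (4 p r - q^2):
  h(y) = y^3 - (-11) y^2 - 4*(-3) y + (4*(-11)*(-3) - (1)^2)
       = y^3 + (11) y^2 + (12) y + (131).
Simplifying: h(y) = y^3 + 11*y^2 + 12*y + 131.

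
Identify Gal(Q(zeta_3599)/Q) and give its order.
|Gal(Q(zeta_3599)/Q)| = phi(3599) = 3480; group ≅ (Z/3599Z)^* ≅ Z/58Z × Z/60Z

The n-th cyclotomic polynomial Φ_3599(x) is the minimal polynomial of zeta_3599 over Q and has degree phi(3599) = 3480. So Q(zeta_3599) is a degree-3480 Galois extension with Galois group (Z/3599Z)^*. By CRT, (Z/3599Z)^* ≅ (Z/59Z)^* × (Z/61Z)^*. Each prime-power unit group is (Z/59Z)^* ≅ Z/58Z; (Z/61Z)^* ≅ Z/60Z. Hence Gal(Q(zeta_3599)/Q) ≅ Z/58Z × Z/60Z.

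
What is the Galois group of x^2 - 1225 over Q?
Gal(K/Q) = trivial group (order 1)

x^2 - 1225 factors as (x - 35)(x + 35) over Q, so its splitting field is Q itself and the Galois group is trivial.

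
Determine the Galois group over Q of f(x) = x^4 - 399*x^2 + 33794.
Gal(K/Q) = V_4 (Klein four-group, Z/2Z × Z/2Z)

f factors as (x^2 - 277)(x^2 - 122), so the splitting field is K = Q(sqrt(277), sqrt(122)). The elements 277, 122, 33794 are all non-squares in Q, so sqrt(277) and sqrt(122) generate independent quadratic extensions. Thus [K:Q] = 4 and Gal(K/Q) is generated by the two order-2 automorphisms sqrt(277) ↦ -sqrt(277) and sqrt(122) ↦ -sqrt(122), giving V_4.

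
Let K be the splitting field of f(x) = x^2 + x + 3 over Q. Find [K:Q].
[K:Q] = 2

The discriminant of x^2 + (1)*x + (3) is b^2 - 4c = 1 - (12) = -11. Since -11 is not a perfect square in Q, the polynomial is irreducible over Q. Its two roots generate a degree-2 extension, so [K:Q] = 2.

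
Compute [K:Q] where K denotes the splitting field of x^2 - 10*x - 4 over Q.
[K:Q] = 2

The discriminant of x^2 + (-10)*x + (-4) is b^2 - 4c = 100 - (-16) = 116. Since 116 is not a perfect square in Q, the polynomial is irreducible over Q. Its two roots generate a degree-2 extension, so [K:Q] = 2.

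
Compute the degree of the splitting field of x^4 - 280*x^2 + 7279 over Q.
[K:Q] = 4

f factors as (x^2 - 251)(x^2 - 29); the splitting field is K = Q(sqrt(251), sqrt(29)). Since 251, 29, and 7279 are all non-squares in Q, the three subfields Q(sqrt(251)), Q(sqrt(29)), Q(sqrt(7279)) are distinct degree-2 extensions, so [K:Q] = 4 (Klein four Galois group).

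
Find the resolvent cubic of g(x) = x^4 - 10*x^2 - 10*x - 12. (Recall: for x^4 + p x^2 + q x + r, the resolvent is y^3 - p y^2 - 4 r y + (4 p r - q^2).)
h(y) = y^3 + 10*y^2 + 48*y + 380

Identify coefficients: p = -10, q = -10, r = -12.
Plug into h(y) = y^3 - p y^2 - 4 r y + (4 p r - q^2):
  h(y) = y^3 - (-10) y^2 - 4*(-12) y + (4*(-10)*(-12) - (-10)^2)
       = y^3 + (10) y^2 + (48) y + (380).
Simplifying: h(y) = y^3 + 10*y^2 + 48*y + 380.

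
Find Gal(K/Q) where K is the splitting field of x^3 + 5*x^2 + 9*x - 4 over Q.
Gal(K/Q) = S_3 (symmetric group of order 6)

Compute the discriminant of x^3 + (5)*x^2 + (9)*x + (-4): Δ = -2563. Since Δ is not a rational square, the Galois group is not contained in A_3; it must be the full S_3 (irreducibility of the cubic rules out anything smaller).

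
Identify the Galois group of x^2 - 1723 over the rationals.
Gal(K/Q) = Z/2Z (cyclic of order 2)

x^2 - 1723 is irreducible over Q since 1723 is not a rational square. The splitting field Q(sqrt(1723)) has degree 2 over Q, and its unique nontrivial automorphism is sqrt(1723) ↦ -sqrt(1723). Hence Gal(Q(sqrt(1723))/Q) = Z/2Z.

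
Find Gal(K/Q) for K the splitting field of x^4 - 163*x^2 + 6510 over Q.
Gal(K/Q) = V_4 (Klein four-group, Z/2Z × Z/2Z)

f factors as (x^2 - 70)(x^2 - 93), so the splitting field is K = Q(sqrt(70), sqrt(93)). The elements 70, 93, 6510 are all non-squares in Q, so sqrt(70) and sqrt(93) generate independent quadratic extensions. Thus [K:Q] = 4 and Gal(K/Q) is generated by the two order-2 automorphisms sqrt(70) ↦ -sqrt(70) and sqrt(93) ↦ -sqrt(93), giving V_4.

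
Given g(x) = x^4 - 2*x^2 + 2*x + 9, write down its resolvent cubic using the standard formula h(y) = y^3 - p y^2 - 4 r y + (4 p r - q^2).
h(y) = y^3 + 2*y^2 - 36*y - 76

Identify coefficients: p = -2, q = 2, r = 9.
Plug into h(y) = y^3 - p y^2 - 4 r y + (4 p r - q^2):
  h(y) = y^3 - (-2) y^2 - 4*(9) y + (4*(-2)*(9) - (2)^2)
       = y^3 + (2) y^2 + (-36) y + (-76).
Simplifying: h(y) = y^3 + 2*y^2 - 36*y - 76.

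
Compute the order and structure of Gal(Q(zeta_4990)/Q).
|Gal(Q(zeta_4990)/Q)| = phi(4990) = 1992; group ≅ (Z/4990Z)^* ≅ Z/4Z × Z/498Z

The n-th cyclotomic polynomial Φ_4990(x) is the minimal polynomial of zeta_4990 over Q and has degree phi(4990) = 1992. So Q(zeta_4990) is a degree-1992 Galois extension with Galois group (Z/4990Z)^*. By CRT, (Z/4990Z)^* ≅ (Z/2Z)^* × (Z/5Z)^* × (Z/499Z)^*. Each prime-power unit group is (Z/2Z)^* ≅ trivial group (order 1); (Z/5Z)^* ≅ Z/4Z; (Z/499Z)^* ≅ Z/498Z. Hence Gal(Q(zeta_4990)/Q) ≅ Z/4Z × Z/498Z.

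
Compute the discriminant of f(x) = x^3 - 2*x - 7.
Δ = -1291

For a depressed cubic x^3 + p x + q the discriminant is Δ = -4 p^3 - 27 q^2 = -4*(-2)^3 - 27*(-7)^2 = 32 - 1323 = -1291.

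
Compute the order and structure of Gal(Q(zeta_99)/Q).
|Gal(Q(zeta_99)/Q)| = phi(99) = 60; group ≅ (Z/99Z)^* ≅ Z/6Z × Z/10Z

The n-th cyclotomic polynomial Φ_99(x) is the minimal polynomial of zeta_99 over Q and has degree phi(99) = 60. So Q(zeta_99) is a degree-60 Galois extension with Galois group (Z/99Z)^*. By CRT, (Z/99Z)^* ≅ (Z/9Z)^* × (Z/11Z)^*. Each prime-power unit group is (Z/9Z)^* ≅ Z/6Z; (Z/11Z)^* ≅ Z/10Z. Hence Gal(Q(zeta_99)/Q) ≅ Z/6Z × Z/10Z.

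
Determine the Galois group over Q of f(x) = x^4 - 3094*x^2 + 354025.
Gal(K/Q) = Z/2Z (cyclic of order 2)

f factors as (x^2 - 2975)(x^2 - 119), so the splitting field is K = Q(sqrt(2975), sqrt(119)). The squarefree part of 2975 is 119 and the squarefree part of 119 is also 119, so sqrt(2975) and sqrt(119) are both rational multiples of sqrt(119). Hence Q(sqrt(2975)) = Q(sqrt(119)) = Q(sqrt(119)), and the splitting field collapses to a single degree-2 extension with Galois group Z/2Z.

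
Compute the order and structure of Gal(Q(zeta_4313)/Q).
|Gal(Q(zeta_4313)/Q)| = phi(4313) = 4068; group ≅ (Z/4313Z)^* ≅ Z/18Z × Z/226Z

The n-th cyclotomic polynomial Φ_4313(x) is the minimal polynomial of zeta_4313 over Q and has degree phi(4313) = 4068. So Q(zeta_4313) is a degree-4068 Galois extension with Galois group (Z/4313Z)^*. By CRT, (Z/4313Z)^* ≅ (Z/19Z)^* × (Z/227Z)^*. Each prime-power unit group is (Z/19Z)^* ≅ Z/18Z; (Z/227Z)^* ≅ Z/226Z. Hence Gal(Q(zeta_4313)/Q) ≅ Z/18Z × Z/226Z.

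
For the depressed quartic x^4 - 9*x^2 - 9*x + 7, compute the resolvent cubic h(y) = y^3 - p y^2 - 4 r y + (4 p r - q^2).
h(y) = y^3 + 9*y^2 - 28*y - 333

Identify coefficients: p = -9, q = -9, r = 7.
Plug into h(y) = y^3 - p y^2 - 4 r y + (4 p r - q^2):
  h(y) = y^3 - (-9) y^2 - 4*(7) y + (4*(-9)*(7) - (-9)^2)
       = y^3 + (9) y^2 + (-28) y + (-333).
Simplifying: h(y) = y^3 + 9*y^2 - 28*y - 333.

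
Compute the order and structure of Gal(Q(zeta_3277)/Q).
|Gal(Q(zeta_3277)/Q)| = phi(3277) = 3136; group ≅ (Z/3277Z)^* ≅ Z/28Z × Z/112Z

The n-th cyclotomic polynomial Φ_3277(x) is the minimal polynomial of zeta_3277 over Q and has degree phi(3277) = 3136. So Q(zeta_3277) is a degree-3136 Galois extension with Galois group (Z/3277Z)^*. By CRT, (Z/3277Z)^* ≅ (Z/29Z)^* × (Z/113Z)^*. Each prime-power unit group is (Z/29Z)^* ≅ Z/28Z; (Z/113Z)^* ≅ Z/112Z. Hence Gal(Q(zeta_3277)/Q) ≅ Z/28Z × Z/112Z.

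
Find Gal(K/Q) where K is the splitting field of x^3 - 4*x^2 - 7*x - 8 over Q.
Gal(K/Q) = S_3 (symmetric group of order 6)

Compute the discriminant of x^3 + (-4)*x^2 + (-7)*x + (-8): Δ = -5652. Since Δ is not a rational square, the Galois group is not contained in A_3; it must be the full S_3 (irreducibility of the cubic rules out anything smaller).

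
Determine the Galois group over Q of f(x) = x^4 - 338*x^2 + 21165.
Gal(K/Q) = V_4 (Klein four-group, Z/2Z × Z/2Z)

f factors as (x^2 - 255)(x^2 - 83), so the splitting field is K = Q(sqrt(255), sqrt(83)). The elements 255, 83, 21165 are all non-squares in Q, so sqrt(255) and sqrt(83) generate independent quadratic extensions. Thus [K:Q] = 4 and Gal(K/Q) is generated by the two order-2 automorphisms sqrt(255) ↦ -sqrt(255) and sqrt(83) ↦ -sqrt(83), giving V_4.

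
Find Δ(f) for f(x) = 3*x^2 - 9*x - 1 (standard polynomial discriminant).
Δ = 93

For a quadratic a x^2 + b x + c the discriminant is Δ = b^2 - 4ac = (-9)^2 - 4*(3)*(-1) = 81 - (-12) = 93.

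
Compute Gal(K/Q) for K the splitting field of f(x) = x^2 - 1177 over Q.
Gal(K/Q) = Z/2Z (cyclic of order 2)

x^2 - 1177 is irreducible over Q since 1177 is not a rational square. The splitting field Q(sqrt(1177)) has degree 2 over Q, and its unique nontrivial automorphism is sqrt(1177) ↦ -sqrt(1177). Hence Gal(Q(sqrt(1177))/Q) = Z/2Z.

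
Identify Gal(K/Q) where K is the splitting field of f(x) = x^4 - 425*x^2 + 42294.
Gal(K/Q) = V_4 (Klein four-group, Z/2Z × Z/2Z)

f factors as (x^2 - 266)(x^2 - 159), so the splitting field is K = Q(sqrt(266), sqrt(159)). The elements 266, 159, 42294 are all non-squares in Q, so sqrt(266) and sqrt(159) generate independent quadratic extensions. Thus [K:Q] = 4 and Gal(K/Q) is generated by the two order-2 automorphisms sqrt(266) ↦ -sqrt(266) and sqrt(159) ↦ -sqrt(159), giving V_4.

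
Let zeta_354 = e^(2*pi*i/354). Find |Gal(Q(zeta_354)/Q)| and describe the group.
|Gal(Q(zeta_354)/Q)| = phi(354) = 116; group ≅ (Z/354Z)^* ≅ Z/2Z × Z/58Z

The n-th cyclotomic polynomial Φ_354(x) is the minimal polynomial of zeta_354 over Q and has degree phi(354) = 116. So Q(zeta_354) is a degree-116 Galois extension with Galois group (Z/354Z)^*. By CRT, (Z/354Z)^* ≅ (Z/2Z)^* × (Z/3Z)^* × (Z/59Z)^*. Each prime-power unit group is (Z/2Z)^* ≅ trivial group (order 1); (Z/3Z)^* ≅ Z/2Z; (Z/59Z)^* ≅ Z/58Z. Hence Gal(Q(zeta_354)/Q) ≅ Z/2Z × Z/58Z.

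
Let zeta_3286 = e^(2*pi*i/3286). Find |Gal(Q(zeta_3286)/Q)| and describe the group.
|Gal(Q(zeta_3286)/Q)| = phi(3286) = 1560; group ≅ (Z/3286Z)^* ≅ Z/30Z × Z/52Z

The n-th cyclotomic polynomial Φ_3286(x) is the minimal polynomial of zeta_3286 over Q and has degree phi(3286) = 1560. So Q(zeta_3286) is a degree-1560 Galois extension with Galois group (Z/3286Z)^*. By CRT, (Z/3286Z)^* ≅ (Z/2Z)^* × (Z/31Z)^* × (Z/53Z)^*. Each prime-power unit group is (Z/2Z)^* ≅ trivial group (order 1); (Z/31Z)^* ≅ Z/30Z; (Z/53Z)^* ≅ Z/52Z. Hence Gal(Q(zeta_3286)/Q) ≅ Z/30Z × Z/52Z.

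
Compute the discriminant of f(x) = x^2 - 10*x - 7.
Δ = 128

For a quadratic a x^2 + b x + c the discriminant is Δ = b^2 - 4ac = (-10)^2 - 4*(1)*(-7) = 100 - (-28) = 128.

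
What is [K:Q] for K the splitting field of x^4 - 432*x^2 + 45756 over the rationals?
[K:Q] = 4

f factors as (x^2 - 186)(x^2 - 246); the splitting field is K = Q(sqrt(186), sqrt(246)). Since 186, 246, and 45756 are all non-squares in Q, the three subfields Q(sqrt(186)), Q(sqrt(246)), Q(sqrt(45756)) are distinct degree-2 extensions, so [K:Q] = 4 (Klein four Galois group).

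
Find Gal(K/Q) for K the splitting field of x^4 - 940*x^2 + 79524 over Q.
Gal(K/Q) = Z/2Z (cyclic of order 2)

f factors as (x^2 - 846)(x^2 - 94), so the splitting field is K = Q(sqrt(846), sqrt(94)). The squarefree part of 846 is 94 and the squarefree part of 94 is also 94, so sqrt(846) and sqrt(94) are both rational multiples of sqrt(94). Hence Q(sqrt(846)) = Q(sqrt(94)) = Q(sqrt(94)), and the splitting field collapses to a single degree-2 extension with Galois group Z/2Z.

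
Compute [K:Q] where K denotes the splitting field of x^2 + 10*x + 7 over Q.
[K:Q] = 2

The discriminant of x^2 + (10)*x + (7) is b^2 - 4c = 100 - (28) = 72. Since 72 is not a perfect square in Q, the polynomial is irreducible over Q. Its two roots generate a degree-2 extension, so [K:Q] = 2.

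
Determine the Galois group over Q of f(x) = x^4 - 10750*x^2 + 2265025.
Gal(K/Q) = Z/2Z (cyclic of order 2)

f factors as (x^2 - 10535)(x^2 - 215), so the splitting field is K = Q(sqrt(10535), sqrt(215)). The squarefree part of 10535 is 215 and the squarefree part of 215 is also 215, so sqrt(10535) and sqrt(215) are both rational multiples of sqrt(215). Hence Q(sqrt(10535)) = Q(sqrt(215)) = Q(sqrt(215)), and the splitting field collapses to a single degree-2 extension with Galois group Z/2Z.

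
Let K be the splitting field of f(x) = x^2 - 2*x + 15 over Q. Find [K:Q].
[K:Q] = 2

The discriminant of x^2 + (-2)*x + (15) is b^2 - 4c = 4 - (60) = -56. Since -56 is not a perfect square in Q, the polynomial is irreducible over Q. Its two roots generate a degree-2 extension, so [K:Q] = 2.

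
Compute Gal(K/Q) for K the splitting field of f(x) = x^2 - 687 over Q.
Gal(K/Q) = Z/2Z (cyclic of order 2)

x^2 - 687 is irreducible over Q since 687 is not a rational square. The splitting field Q(sqrt(687)) has degree 2 over Q, and its unique nontrivial automorphism is sqrt(687) ↦ -sqrt(687). Hence Gal(Q(sqrt(687))/Q) = Z/2Z.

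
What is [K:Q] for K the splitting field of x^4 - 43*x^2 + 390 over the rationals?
[K:Q] = 4

f factors as (x^2 - 13)(x^2 - 30); the splitting field is K = Q(sqrt(13), sqrt(30)). Since 13, 30, and 390 are all non-squares in Q, the three subfields Q(sqrt(13)), Q(sqrt(30)), Q(sqrt(390)) are distinct degree-2 extensions, so [K:Q] = 4 (Klein four Galois group).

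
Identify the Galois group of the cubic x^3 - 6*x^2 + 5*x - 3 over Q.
Gal(K/Q) = S_3 (symmetric group of order 6)

Compute the discriminant of x^3 + (-6)*x^2 + (5)*x + (-3): Δ = -815. Since Δ is not a rational square, the Galois group is not contained in A_3; it must be the full S_3 (irreducibility of the cubic rules out anything smaller).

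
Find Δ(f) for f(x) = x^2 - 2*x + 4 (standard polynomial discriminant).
Δ = -12

For a quadratic a x^2 + b x + c the discriminant is Δ = b^2 - 4ac = (-2)^2 - 4*(1)*(4) = 4 - (16) = -12.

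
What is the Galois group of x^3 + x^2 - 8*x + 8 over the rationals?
Gal(K/Q) = S_3 (symmetric group of order 6)

Compute the discriminant of x^3 + (1)*x^2 + (-8)*x + (8): Δ = -800. Since Δ is not a rational square, the Galois group is not contained in A_3; it must be the full S_3 (irreducibility of the cubic rules out anything smaller).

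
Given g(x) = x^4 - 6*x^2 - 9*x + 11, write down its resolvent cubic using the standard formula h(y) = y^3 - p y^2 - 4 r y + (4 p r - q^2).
h(y) = y^3 + 6*y^2 - 44*y - 345

Identify coefficients: p = -6, q = -9, r = 11.
Plug into h(y) = y^3 - p y^2 - 4 r y + (4 p r - q^2):
  h(y) = y^3 - (-6) y^2 - 4*(11) y + (4*(-6)*(11) - (-9)^2)
       = y^3 + (6) y^2 + (-44) y + (-345).
Simplifying: h(y) = y^3 + 6*y^2 - 44*y - 345.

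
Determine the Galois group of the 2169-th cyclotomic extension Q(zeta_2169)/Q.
|Gal(Q(zeta_2169)/Q)| = phi(2169) = 1440; group ≅ (Z/2169Z)^* ≅ Z/6Z × Z/240Z

The n-th cyclotomic polynomial Φ_2169(x) is the minimal polynomial of zeta_2169 over Q and has degree phi(2169) = 1440. So Q(zeta_2169) is a degree-1440 Galois extension with Galois group (Z/2169Z)^*. By CRT, (Z/2169Z)^* ≅ (Z/9Z)^* × (Z/241Z)^*. Each prime-power unit group is (Z/9Z)^* ≅ Z/6Z; (Z/241Z)^* ≅ Z/240Z. Hence Gal(Q(zeta_2169)/Q) ≅ Z/6Z × Z/240Z.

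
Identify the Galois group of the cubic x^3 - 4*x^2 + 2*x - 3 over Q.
Gal(K/Q) = S_3 (symmetric group of order 6)

Compute the discriminant of x^3 + (-4)*x^2 + (2)*x + (-3): Δ = -547. Since Δ is not a rational square, the Galois group is not contained in A_3; it must be the full S_3 (irreducibility of the cubic rules out anything smaller).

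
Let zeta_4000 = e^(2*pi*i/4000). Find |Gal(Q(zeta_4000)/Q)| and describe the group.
|Gal(Q(zeta_4000)/Q)| = phi(4000) = 1600; group ≅ (Z/4000Z)^* ≅ Z/2Z × Z/8Z × Z/100Z

The n-th cyclotomic polynomial Φ_4000(x) is the minimal polynomial of zeta_4000 over Q and has degree phi(4000) = 1600. So Q(zeta_4000) is a degree-1600 Galois extension with Galois group (Z/4000Z)^*. By CRT, (Z/4000Z)^* ≅ (Z/32Z)^* × (Z/125Z)^*. Each prime-power unit group is (Z/32Z)^* ≅ Z/2Z × Z/8Z; (Z/125Z)^* ≅ Z/100Z. Hence Gal(Q(zeta_4000)/Q) ≅ Z/2Z × Z/8Z × Z/100Z.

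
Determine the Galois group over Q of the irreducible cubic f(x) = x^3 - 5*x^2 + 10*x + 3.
Gal(K/Q) = S_3 (symmetric group of order 6)

Compute the discriminant of x^3 + (-5)*x^2 + (10)*x + (3): Δ = -2943. Since Δ is not a rational square, the Galois group is not contained in A_3; it must be the full S_3 (irreducibility of the cubic rules out anything smaller).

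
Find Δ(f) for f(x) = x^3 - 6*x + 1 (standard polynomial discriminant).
Δ = 837

For a depressed cubic x^3 + p x + q the discriminant is Δ = -4 p^3 - 27 q^2 = -4*(-6)^3 - 27*(1)^2 = 864 - 27 = 837.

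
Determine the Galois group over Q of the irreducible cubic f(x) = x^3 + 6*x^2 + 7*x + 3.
Gal(K/Q) = S_3 (symmetric group of order 6)

Compute the discriminant of x^3 + (6)*x^2 + (7)*x + (3): Δ = -175. Since Δ is not a rational square, the Galois group is not contained in A_3; it must be the full S_3 (irreducibility of the cubic rules out anything smaller).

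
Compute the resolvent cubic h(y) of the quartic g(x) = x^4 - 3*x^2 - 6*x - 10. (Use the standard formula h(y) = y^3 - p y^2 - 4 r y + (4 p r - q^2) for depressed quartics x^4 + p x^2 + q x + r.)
h(y) = y^3 + 3*y^2 + 40*y + 84

Identify coefficients: p = -3, q = -6, r = -10.
Plug into h(y) = y^3 - p y^2 - 4 r y + (4 p r - q^2):
  h(y) = y^3 - (-3) y^2 - 4*(-10) y + (4*(-3)*(-10) - (-6)^2)
       = y^3 + (3) y^2 + (40) y + (84).
Simplifying: h(y) = y^3 + 3*y^2 + 40*y + 84.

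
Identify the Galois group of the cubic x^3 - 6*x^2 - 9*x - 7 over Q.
Gal(K/Q) = S_3 (symmetric group of order 6)

Compute the discriminant of x^3 + (-6)*x^2 + (-9)*x + (-7): Δ = -8343. Since Δ is not a rational square, the Galois group is not contained in A_3; it must be the full S_3 (irreducibility of the cubic rules out anything smaller).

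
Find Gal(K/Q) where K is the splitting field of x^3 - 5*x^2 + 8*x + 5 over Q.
Gal(K/Q) = S_3 (symmetric group of order 6)

Compute the discriminant of x^3 + (-5)*x^2 + (8)*x + (5): Δ = -2223. Since Δ is not a rational square, the Galois group is not contained in A_3; it must be the full S_3 (irreducibility of the cubic rules out anything smaller).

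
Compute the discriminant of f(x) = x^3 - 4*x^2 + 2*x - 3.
Δ = -547

For x^3 + a x^2 + b x + c the discriminant is Δ = 18 a b c - 4 a^3 c + a^2 b^2 - 4 b^3 - 27 c^2.
Plug a = -4, b = 2, c = -3:
  18*(-4)*(2)*(-3) - 4*(-4)^3*(-3) + (-4)^2*(2)^2 - 4*(2)^3 - 27*(-3)^2
  = 432 + (-768) + 64 + (-32) + (-243)
  = -547.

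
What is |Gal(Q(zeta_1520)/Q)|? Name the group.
|Gal(Q(zeta_1520)/Q)| = phi(1520) = 576; group ≅ (Z/1520Z)^* ≅ Z/2Z × Z/4Z × Z/4Z × Z/18Z

The n-th cyclotomic polynomial Φ_1520(x) is the minimal polynomial of zeta_1520 over Q and has degree phi(1520) = 576. So Q(zeta_1520) is a degree-576 Galois extension with Galois group (Z/1520Z)^*. By CRT, (Z/1520Z)^* ≅ (Z/16Z)^* × (Z/5Z)^* × (Z/19Z)^*. Each prime-power unit group is (Z/16Z)^* ≅ Z/2Z × Z/4Z; (Z/5Z)^* ≅ Z/4Z; (Z/19Z)^* ≅ Z/18Z. Hence Gal(Q(zeta_1520)/Q) ≅ Z/2Z × Z/4Z × Z/4Z × Z/18Z.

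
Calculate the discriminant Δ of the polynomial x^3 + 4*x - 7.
Δ = -1579

For a depressed cubic x^3 + p x + q the discriminant is Δ = -4 p^3 - 27 q^2 = -4*(4)^3 - 27*(-7)^2 = -256 - 1323 = -1579.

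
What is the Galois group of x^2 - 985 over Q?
Gal(K/Q) = Z/2Z (cyclic of order 2)

x^2 - 985 is irreducible over Q since 985 is not a rational square. The splitting field Q(sqrt(985)) has degree 2 over Q, and its unique nontrivial automorphism is sqrt(985) ↦ -sqrt(985). Hence Gal(Q(sqrt(985))/Q) = Z/2Z.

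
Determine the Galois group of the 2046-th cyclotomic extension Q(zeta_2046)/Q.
|Gal(Q(zeta_2046)/Q)| = phi(2046) = 600; group ≅ (Z/2046Z)^* ≅ Z/2Z × Z/10Z × Z/30Z

The n-th cyclotomic polynomial Φ_2046(x) is the minimal polynomial of zeta_2046 over Q and has degree phi(2046) = 600. So Q(zeta_2046) is a degree-600 Galois extension with Galois group (Z/2046Z)^*. By CRT, (Z/2046Z)^* ≅ (Z/2Z)^* × (Z/3Z)^* × (Z/11Z)^* × (Z/31Z)^*. Each prime-power unit group is (Z/2Z)^* ≅ trivial group (order 1); (Z/3Z)^* ≅ Z/2Z; (Z/11Z)^* ≅ Z/10Z; (Z/31Z)^* ≅ Z/30Z. Hence Gal(Q(zeta_2046)/Q) ≅ Z/2Z × Z/10Z × Z/30Z.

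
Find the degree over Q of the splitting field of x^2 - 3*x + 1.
[K:Q] = 2

The discriminant of x^2 + (-3)*x + (1) is b^2 - 4c = 9 - (4) = 5. Since 5 is not a perfect square in Q, the polynomial is irreducible over Q. Its two roots generate a degree-2 extension, so [K:Q] = 2.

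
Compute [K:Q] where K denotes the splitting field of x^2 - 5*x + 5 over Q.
[K:Q] = 2

The discriminant of x^2 + (-5)*x + (5) is b^2 - 4c = 25 - (20) = 5. Since 5 is not a perfect square in Q, the polynomial is irreducible over Q. Its two roots generate a degree-2 extension, so [K:Q] = 2.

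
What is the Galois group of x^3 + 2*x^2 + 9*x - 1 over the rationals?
Gal(K/Q) = S_3 (symmetric group of order 6)

Compute the discriminant of x^3 + (2)*x^2 + (9)*x + (-1): Δ = -2911. Since Δ is not a rational square, the Galois group is not contained in A_3; it must be the full S_3 (irreducibility of the cubic rules out anything smaller).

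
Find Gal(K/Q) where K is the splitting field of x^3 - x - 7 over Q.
Gal(K/Q) = S_3 (symmetric group of order 6)

Compute the discriminant of x^3 + (0)*x^2 + (-1)*x + (-7): Δ = -1319. Since Δ is not a rational square, the Galois group is not contained in A_3; it must be the full S_3 (irreducibility of the cubic rules out anything smaller).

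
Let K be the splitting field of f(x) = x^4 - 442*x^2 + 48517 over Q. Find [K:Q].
[K:Q] = 4

f factors as (x^2 - 239)(x^2 - 203); the splitting field is K = Q(sqrt(239), sqrt(203)). Since 239, 203, and 48517 are all non-squares in Q, the three subfields Q(sqrt(239)), Q(sqrt(203)), Q(sqrt(48517)) are distinct degree-2 extensions, so [K:Q] = 4 (Klein four Galois group).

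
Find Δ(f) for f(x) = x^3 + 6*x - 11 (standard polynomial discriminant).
Δ = -4131

For a depressed cubic x^3 + p x + q the discriminant is Δ = -4 p^3 - 27 q^2 = -4*(6)^3 - 27*(-11)^2 = -864 - 3267 = -4131.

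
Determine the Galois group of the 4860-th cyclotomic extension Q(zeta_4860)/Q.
|Gal(Q(zeta_4860)/Q)| = phi(4860) = 1296; group ≅ (Z/4860Z)^* ≅ Z/2Z × Z/4Z × Z/162Z

The n-th cyclotomic polynomial Φ_4860(x) is the minimal polynomial of zeta_4860 over Q and has degree phi(4860) = 1296. So Q(zeta_4860) is a degree-1296 Galois extension with Galois group (Z/4860Z)^*. By CRT, (Z/4860Z)^* ≅ (Z/4Z)^* × (Z/243Z)^* × (Z/5Z)^*. Each prime-power unit group is (Z/4Z)^* ≅ Z/2Z; (Z/243Z)^* ≅ Z/162Z; (Z/5Z)^* ≅ Z/4Z. Hence Gal(Q(zeta_4860)/Q) ≅ Z/2Z × Z/4Z × Z/162Z.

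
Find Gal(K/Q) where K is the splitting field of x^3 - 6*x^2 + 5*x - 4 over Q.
Gal(K/Q) = S_3 (symmetric group of order 6)

Compute the discriminant of x^3 + (-6)*x^2 + (5)*x + (-4): Δ = -1328. Since Δ is not a rational square, the Galois group is not contained in A_3; it must be the full S_3 (irreducibility of the cubic rules out anything smaller).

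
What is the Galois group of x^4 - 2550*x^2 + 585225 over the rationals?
Gal(K/Q) = Z/2Z (cyclic of order 2)

f factors as (x^2 - 255)(x^2 - 2295), so the splitting field is K = Q(sqrt(255), sqrt(2295)). The squarefree part of 255 is 255 and the squarefree part of 2295 is also 255, so sqrt(255) and sqrt(2295) are both rational multiples of sqrt(255). Hence Q(sqrt(255)) = Q(sqrt(2295)) = Q(sqrt(255)), and the splitting field collapses to a single degree-2 extension with Galois group Z/2Z.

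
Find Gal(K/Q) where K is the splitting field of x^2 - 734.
Gal(K/Q) = Z/2Z (cyclic of order 2)

x^2 - 734 is irreducible over Q since 734 is not a rational square. The splitting field Q(sqrt(734)) has degree 2 over Q, and its unique nontrivial automorphism is sqrt(734) ↦ -sqrt(734). Hence Gal(Q(sqrt(734))/Q) = Z/2Z.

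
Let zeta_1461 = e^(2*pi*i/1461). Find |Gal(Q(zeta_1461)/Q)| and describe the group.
|Gal(Q(zeta_1461)/Q)| = phi(1461) = 972; group ≅ (Z/1461Z)^* ≅ Z/2Z × Z/486Z

The n-th cyclotomic polynomial Φ_1461(x) is the minimal polynomial of zeta_1461 over Q and has degree phi(1461) = 972. So Q(zeta_1461) is a degree-972 Galois extension with Galois group (Z/1461Z)^*. By CRT, (Z/1461Z)^* ≅ (Z/3Z)^* × (Z/487Z)^*. Each prime-power unit group is (Z/3Z)^* ≅ Z/2Z; (Z/487Z)^* ≅ Z/486Z. Hence Gal(Q(zeta_1461)/Q) ≅ Z/2Z × Z/486Z.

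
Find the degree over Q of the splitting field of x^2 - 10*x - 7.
[K:Q] = 2

The discriminant of x^2 + (-10)*x + (-7) is b^2 - 4c = 100 - (-28) = 128. Since 128 is not a perfect square in Q, the polynomial is irreducible over Q. Its two roots generate a degree-2 extension, so [K:Q] = 2.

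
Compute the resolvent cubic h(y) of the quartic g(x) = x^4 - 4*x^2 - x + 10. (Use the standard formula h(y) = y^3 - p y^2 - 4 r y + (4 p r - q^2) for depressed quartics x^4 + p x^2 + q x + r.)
h(y) = y^3 + 4*y^2 - 40*y - 161

Identify coefficients: p = -4, q = -1, r = 10.
Plug into h(y) = y^3 - p y^2 - 4 r y + (4 p r - q^2):
  h(y) = y^3 - (-4) y^2 - 4*(10) y + (4*(-4)*(10) - (-1)^2)
       = y^3 + (4) y^2 + (-40) y + (-161).
Simplifying: h(y) = y^3 + 4*y^2 - 40*y - 161.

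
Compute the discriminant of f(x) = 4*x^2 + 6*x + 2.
Δ = 4

For a quadratic a x^2 + b x + c the discriminant is Δ = b^2 - 4ac = (6)^2 - 4*(4)*(2) = 36 - (32) = 4.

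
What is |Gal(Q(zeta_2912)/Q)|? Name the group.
|Gal(Q(zeta_2912)/Q)| = phi(2912) = 1152; group ≅ (Z/2912Z)^* ≅ Z/2Z × Z/6Z × Z/8Z × Z/12Z

The n-th cyclotomic polynomial Φ_2912(x) is the minimal polynomial of zeta_2912 over Q and has degree phi(2912) = 1152. So Q(zeta_2912) is a degree-1152 Galois extension with Galois group (Z/2912Z)^*. By CRT, (Z/2912Z)^* ≅ (Z/32Z)^* × (Z/7Z)^* × (Z/13Z)^*. Each prime-power unit group is (Z/32Z)^* ≅ Z/2Z × Z/8Z; (Z/7Z)^* ≅ Z/6Z; (Z/13Z)^* ≅ Z/12Z. Hence Gal(Q(zeta_2912)/Q) ≅ Z/2Z × Z/6Z × Z/8Z × Z/12Z.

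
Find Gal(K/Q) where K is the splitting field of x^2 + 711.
Gal(K/Q) = Z/2Z (cyclic of order 2)

x^2 + 711 is irreducible over Q since -711 is not a rational square. The splitting field Q(sqrt(-711)) has degree 2 over Q, and its unique nontrivial automorphism is sqrt(-711) ↦ -sqrt(-711). Hence Gal(Q(sqrt(-711))/Q) = Z/2Z.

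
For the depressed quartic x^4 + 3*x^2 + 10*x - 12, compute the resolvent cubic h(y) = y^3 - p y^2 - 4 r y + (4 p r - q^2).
h(y) = y^3 - 3*y^2 + 48*y - 244

Identify coefficients: p = 3, q = 10, r = -12.
Plug into h(y) = y^3 - p y^2 - 4 r y + (4 p r - q^2):
  h(y) = y^3 - (3) y^2 - 4*(-12) y + (4*(3)*(-12) - (10)^2)
       = y^3 + (-3) y^2 + (48) y + (-244).
Simplifying: h(y) = y^3 - 3*y^2 + 48*y - 244.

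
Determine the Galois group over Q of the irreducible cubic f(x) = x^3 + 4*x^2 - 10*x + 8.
Gal(K/Q) = S_3 (symmetric group of order 6)

Compute the discriminant of x^3 + (4)*x^2 + (-10)*x + (8): Δ = -3936. Since Δ is not a rational square, the Galois group is not contained in A_3; it must be the full S_3 (irreducibility of the cubic rules out anything smaller).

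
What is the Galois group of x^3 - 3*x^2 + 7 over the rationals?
Gal(K/Q) = S_3 (symmetric group of order 6)

Compute the discriminant of x^3 + (-3)*x^2 + (0)*x + (7): Δ = -567. Since Δ is not a rational square, the Galois group is not contained in A_3; it must be the full S_3 (irreducibility of the cubic rules out anything smaller).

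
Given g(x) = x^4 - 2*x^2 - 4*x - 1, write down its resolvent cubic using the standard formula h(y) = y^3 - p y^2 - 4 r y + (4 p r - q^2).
h(y) = y^3 + 2*y^2 + 4*y - 8

Identify coefficients: p = -2, q = -4, r = -1.
Plug into h(y) = y^3 - p y^2 - 4 r y + (4 p r - q^2):
  h(y) = y^3 - (-2) y^2 - 4*(-1) y + (4*(-2)*(-1) - (-4)^2)
       = y^3 + (2) y^2 + (4) y + (-8).
Simplifying: h(y) = y^3 + 2*y^2 + 4*y - 8.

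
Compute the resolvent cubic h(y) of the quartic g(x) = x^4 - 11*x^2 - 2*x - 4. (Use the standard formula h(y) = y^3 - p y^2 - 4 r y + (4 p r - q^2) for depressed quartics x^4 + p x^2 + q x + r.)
h(y) = y^3 + 11*y^2 + 16*y + 172

Identify coefficients: p = -11, q = -2, r = -4.
Plug into h(y) = y^3 - p y^2 - 4 r y + (4 p r - q^2):
  h(y) = y^3 - (-11) y^2 - 4*(-4) y + (4*(-11)*(-4) - (-2)^2)
       = y^3 + (11) y^2 + (16) y + (172).
Simplifying: h(y) = y^3 + 11*y^2 + 16*y + 172.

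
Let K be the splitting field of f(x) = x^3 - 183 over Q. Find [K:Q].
[K:Q] = 6

x^3 - 183 has one real root r = 183^(1/3) and two complex roots r*zeta_3, r*zeta_3^2 where zeta_3 = e^(2*pi*i/3). The splitting field is Q(r, zeta_3). [Q(r):Q] = 3 and [Q(zeta_3):Q] = 2 with gcd = 1, so [Q(r, zeta_3):Q] = 3 * 2 = 6.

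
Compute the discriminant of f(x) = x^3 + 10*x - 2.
Δ = -4108

For a depressed cubic x^3 + p x + q the discriminant is Δ = -4 p^3 - 27 q^2 = -4*(10)^3 - 27*(-2)^2 = -4000 - 108 = -4108.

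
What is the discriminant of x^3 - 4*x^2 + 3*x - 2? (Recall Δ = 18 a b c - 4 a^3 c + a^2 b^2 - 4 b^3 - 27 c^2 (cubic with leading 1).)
Δ = -152

For x^3 + a x^2 + b x + c the discriminant is Δ = 18 a b c - 4 a^3 c + a^2 b^2 - 4 b^3 - 27 c^2.
Plug a = -4, b = 3, c = -2:
  18*(-4)*(3)*(-2) - 4*(-4)^3*(-2) + (-4)^2*(3)^2 - 4*(3)^3 - 27*(-2)^2
  = 432 + (-512) + 144 + (-108) + (-108)
  = -152.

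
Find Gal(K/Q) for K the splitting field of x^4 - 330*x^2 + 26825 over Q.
Gal(K/Q) = V_4 (Klein four-group, Z/2Z × Z/2Z)

f factors as (x^2 - 185)(x^2 - 145), so the splitting field is K = Q(sqrt(185), sqrt(145)). The elements 185, 145, 26825 are all non-squares in Q, so sqrt(185) and sqrt(145) generate independent quadratic extensions. Thus [K:Q] = 4 and Gal(K/Q) is generated by the two order-2 automorphisms sqrt(185) ↦ -sqrt(185) and sqrt(145) ↦ -sqrt(145), giving V_4.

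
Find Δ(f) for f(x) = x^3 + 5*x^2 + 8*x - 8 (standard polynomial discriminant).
Δ = -3936

For x^3 + a x^2 + b x + c the discriminant is Δ = 18 a b c - 4 a^3 c + a^2 b^2 - 4 b^3 - 27 c^2.
Plug a = 5, b = 8, c = -8:
  18*(5)*(8)*(-8) - 4*(5)^3*(-8) + (5)^2*(8)^2 - 4*(8)^3 - 27*(-8)^2
  = -5760 + (4000) + 1600 + (-2048) + (-1728)
  = -3936.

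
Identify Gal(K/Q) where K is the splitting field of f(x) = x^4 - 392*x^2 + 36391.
Gal(K/Q) = V_4 (Klein four-group, Z/2Z × Z/2Z)

f factors as (x^2 - 151)(x^2 - 241), so the splitting field is K = Q(sqrt(151), sqrt(241)). The elements 151, 241, 36391 are all non-squares in Q, so sqrt(151) and sqrt(241) generate independent quadratic extensions. Thus [K:Q] = 4 and Gal(K/Q) is generated by the two order-2 automorphisms sqrt(151) ↦ -sqrt(151) and sqrt(241) ↦ -sqrt(241), giving V_4.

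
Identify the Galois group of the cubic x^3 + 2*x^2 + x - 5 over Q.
Gal(K/Q) = S_3 (symmetric group of order 6)

Compute the discriminant of x^3 + (2)*x^2 + (1)*x + (-5): Δ = -695. Since Δ is not a rational square, the Galois group is not contained in A_3; it must be the full S_3 (irreducibility of the cubic rules out anything smaller).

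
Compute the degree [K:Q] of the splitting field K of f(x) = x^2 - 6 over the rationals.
[K:Q] = 2

The polynomial x^2 - 6 is irreducible over Q since 6 is not a perfect square. Its splitting field is Q(sqrt(6)), which has degree 2 over Q.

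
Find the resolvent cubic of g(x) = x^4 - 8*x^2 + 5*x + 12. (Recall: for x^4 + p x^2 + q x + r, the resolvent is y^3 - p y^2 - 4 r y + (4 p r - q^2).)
h(y) = y^3 + 8*y^2 - 48*y - 409

Identify coefficients: p = -8, q = 5, r = 12.
Plug into h(y) = y^3 - p y^2 - 4 r y + (4 p r - q^2):
  h(y) = y^3 - (-8) y^2 - 4*(12) y + (4*(-8)*(12) - (5)^2)
       = y^3 + (8) y^2 + (-48) y + (-409).
Simplifying: h(y) = y^3 + 8*y^2 - 48*y - 409.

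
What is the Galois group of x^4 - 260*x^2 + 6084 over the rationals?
Gal(K/Q) = Z/2Z (cyclic of order 2)

f factors as (x^2 - 26)(x^2 - 234), so the splitting field is K = Q(sqrt(26), sqrt(234)). The squarefree part of 26 is 26 and the squarefree part of 234 is also 26, so sqrt(26) and sqrt(234) are both rational multiples of sqrt(26). Hence Q(sqrt(26)) = Q(sqrt(234)) = Q(sqrt(26)), and the splitting field collapses to a single degree-2 extension with Galois group Z/2Z.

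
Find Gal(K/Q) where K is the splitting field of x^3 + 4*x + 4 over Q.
Gal(K/Q) = S_3 (symmetric group of order 6)

Compute the discriminant of x^3 + (0)*x^2 + (4)*x + (4): Δ = -688. Since Δ is not a rational square, the Galois group is not contained in A_3; it must be the full S_3 (irreducibility of the cubic rules out anything smaller).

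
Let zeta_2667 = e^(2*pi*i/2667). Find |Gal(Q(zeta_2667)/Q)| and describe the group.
|Gal(Q(zeta_2667)/Q)| = phi(2667) = 1512; group ≅ (Z/2667Z)^* ≅ Z/2Z × Z/6Z × Z/126Z

The n-th cyclotomic polynomial Φ_2667(x) is the minimal polynomial of zeta_2667 over Q and has degree phi(2667) = 1512. So Q(zeta_2667) is a degree-1512 Galois extension with Galois group (Z/2667Z)^*. By CRT, (Z/2667Z)^* ≅ (Z/3Z)^* × (Z/7Z)^* × (Z/127Z)^*. Each prime-power unit group is (Z/3Z)^* ≅ Z/2Z; (Z/7Z)^* ≅ Z/6Z; (Z/127Z)^* ≅ Z/126Z. Hence Gal(Q(zeta_2667)/Q) ≅ Z/2Z × Z/6Z × Z/126Z.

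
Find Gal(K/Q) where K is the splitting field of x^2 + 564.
Gal(K/Q) = Z/2Z (cyclic of order 2)

x^2 + 564 is irreducible over Q since -564 is not a rational square. The splitting field Q(sqrt(-564)) has degree 2 over Q, and its unique nontrivial automorphism is sqrt(-564) ↦ -sqrt(-564). Hence Gal(Q(sqrt(-564))/Q) = Z/2Z.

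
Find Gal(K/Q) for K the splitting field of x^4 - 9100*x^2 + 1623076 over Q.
Gal(K/Q) = Z/2Z (cyclic of order 2)

f factors as (x^2 - 182)(x^2 - 8918), so the splitting field is K = Q(sqrt(182), sqrt(8918)). The squarefree part of 182 is 182 and the squarefree part of 8918 is also 182, so sqrt(182) and sqrt(8918) are both rational multiples of sqrt(182). Hence Q(sqrt(182)) = Q(sqrt(8918)) = Q(sqrt(182)), and the splitting field collapses to a single degree-2 extension with Galois group Z/2Z.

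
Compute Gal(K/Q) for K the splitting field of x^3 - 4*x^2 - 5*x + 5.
Gal(K/Q) = S_3 (symmetric group of order 6)

Compute the discriminant of x^3 + (-4)*x^2 + (-5)*x + (5): Δ = 3305. Since Δ is not a rational square, the Galois group is not contained in A_3; it must be the full S_3 (irreducibility of the cubic rules out anything smaller).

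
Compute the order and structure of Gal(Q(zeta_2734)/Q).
|Gal(Q(zeta_2734)/Q)| = phi(2734) = 1366; group ≅ (Z/2734Z)^* ≅ Z/1366Z

The n-th cyclotomic polynomial Φ_2734(x) is the minimal polynomial of zeta_2734 over Q and has degree phi(2734) = 1366. So Q(zeta_2734) is a degree-1366 Galois extension with Galois group (Z/2734Z)^*. By CRT, (Z/2734Z)^* ≅ (Z/2Z)^* × (Z/1367Z)^*. Each prime-power unit group is (Z/2Z)^* ≅ trivial group (order 1); (Z/1367Z)^* ≅ Z/1366Z. Hence Gal(Q(zeta_2734)/Q) ≅ Z/1366Z.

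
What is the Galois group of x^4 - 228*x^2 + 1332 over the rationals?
Gal(K/Q) = V_4 (Klein four-group, Z/2Z × Z/2Z)

f factors as (x^2 - 6)(x^2 - 222), so the splitting field is K = Q(sqrt(6), sqrt(222)). The elements 6, 222, 1332 are all non-squares in Q, so sqrt(6) and sqrt(222) generate independent quadratic extensions. Thus [K:Q] = 4 and Gal(K/Q) is generated by the two order-2 automorphisms sqrt(6) ↦ -sqrt(6) and sqrt(222) ↦ -sqrt(222), giving V_4.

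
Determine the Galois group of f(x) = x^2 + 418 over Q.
Gal(K/Q) = Z/2Z (cyclic of order 2)

x^2 + 418 is irreducible over Q since -418 is not a rational square. The splitting field Q(sqrt(-418)) has degree 2 over Q, and its unique nontrivial automorphism is sqrt(-418) ↦ -sqrt(-418). Hence Gal(Q(sqrt(-418))/Q) = Z/2Z.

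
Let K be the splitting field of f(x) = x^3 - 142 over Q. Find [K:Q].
[K:Q] = 6

x^3 - 142 has one real root r = 142^(1/3) and two complex roots r*zeta_3, r*zeta_3^2 where zeta_3 = e^(2*pi*i/3). The splitting field is Q(r, zeta_3). [Q(r):Q] = 3 and [Q(zeta_3):Q] = 2 with gcd = 1, so [Q(r, zeta_3):Q] = 3 * 2 = 6.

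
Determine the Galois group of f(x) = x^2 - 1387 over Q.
Gal(K/Q) = Z/2Z (cyclic of order 2)

x^2 - 1387 is irreducible over Q since 1387 is not a rational square. The splitting field Q(sqrt(1387)) has degree 2 over Q, and its unique nontrivial automorphism is sqrt(1387) ↦ -sqrt(1387). Hence Gal(Q(sqrt(1387))/Q) = Z/2Z.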